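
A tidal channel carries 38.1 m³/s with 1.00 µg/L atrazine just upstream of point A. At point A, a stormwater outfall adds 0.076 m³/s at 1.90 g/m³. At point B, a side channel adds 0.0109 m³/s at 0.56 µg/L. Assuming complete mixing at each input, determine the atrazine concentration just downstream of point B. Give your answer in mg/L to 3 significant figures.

0.00478 mg/L

1.00 µg/L = 0.001 mg/L.
After input A: C = (38.1·0.001 + 0.076·1.9) / 38.18 = 0.00478 mg/L.
0.56 µg/L = 0.00056 mg/L.
After input B: C = (38.18·0.00478 + 0.0109·0.00056) / 38.19 = 0.004779 mg/L.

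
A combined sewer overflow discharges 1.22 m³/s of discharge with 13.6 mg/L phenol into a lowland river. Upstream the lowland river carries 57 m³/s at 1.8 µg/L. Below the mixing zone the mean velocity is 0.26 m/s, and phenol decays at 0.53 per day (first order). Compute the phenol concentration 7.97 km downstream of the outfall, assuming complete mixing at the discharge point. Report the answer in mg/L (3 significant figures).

0.238 mg/L

1.8 µg/L = 0.0018 mg/L.
After complete mixing, C₀ = (1.22·13.6 + 57·0.0018) / 58.22 = 0.2868 mg/L.
Travel time t = 7970 m / 0.26 m/s = 3.065e+04 s = 0.3548 d.
C = 0.2868·exp(−0.53·0.3548) = 0.2868·0.8286 = 0.2376 mg/L.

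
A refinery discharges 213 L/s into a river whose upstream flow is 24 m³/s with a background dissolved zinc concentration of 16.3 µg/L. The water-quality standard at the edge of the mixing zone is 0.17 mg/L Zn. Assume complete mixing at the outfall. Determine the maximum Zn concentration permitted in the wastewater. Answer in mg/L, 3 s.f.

213 L/s = 0.213 m³/s.
16.3 µg/L = 0.0163 mg/L.
Mass balance: 0.17·24.21 = 0.213·Cₑ + 24·0.0163.
Cₑ = (4.116 − 0.3912) / 0.213 = 17.49 mg/L.

17.5 mg/L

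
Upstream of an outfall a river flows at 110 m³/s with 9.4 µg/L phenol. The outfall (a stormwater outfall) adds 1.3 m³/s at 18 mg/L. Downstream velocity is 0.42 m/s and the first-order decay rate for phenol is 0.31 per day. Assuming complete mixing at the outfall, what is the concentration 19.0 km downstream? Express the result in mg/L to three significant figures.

0.187 mg/L

9.4 µg/L = 0.0094 mg/L.
After complete mixing, C₀ = (1.3·18 + 110·0.0094) / 111.3 = 0.2195 mg/L.
Travel time t = 1.9e+04 m / 0.42 m/s = 4.524e+04 s = 0.5236 d.
C = 0.2195·exp(−0.31·0.5236) = 0.2195·0.8502 = 0.1866 mg/L.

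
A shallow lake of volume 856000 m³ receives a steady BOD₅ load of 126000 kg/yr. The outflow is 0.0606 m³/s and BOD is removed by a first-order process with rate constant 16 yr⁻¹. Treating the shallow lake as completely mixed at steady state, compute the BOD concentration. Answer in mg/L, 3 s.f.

8.07 mg/L

Outflow Q = 0.0606 m³/s × 3.156e+07 s/yr = 1.912e+06 m³/yr.
Steady-state CSTR mass balance: W = Q·C + k·V·C, so C = W/(Q + kV).
Q + kV = 1.912e+06 + 16·856000 = 1.561e+07 m³/yr.
C = 126000/1.561e+07 = 0.008073 kg/m³ = 8.073 mg/L.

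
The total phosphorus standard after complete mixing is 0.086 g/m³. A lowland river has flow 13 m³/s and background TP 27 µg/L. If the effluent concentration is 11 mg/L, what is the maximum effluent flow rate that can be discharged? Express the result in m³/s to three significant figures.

0.0703 m³/s

27 µg/L = 0.027 mg/L.
Mass balance at complete mixing: C_std·(Q_w + Q_r) = Q_w·C_e + Q_r·C_b.
Rearranging, Q_w = Q_r·(C_std − C_b)/(C_e − C_std) = 13·(0.086 − 0.027) / (11 − 0.086) = 0.07028 m³/s.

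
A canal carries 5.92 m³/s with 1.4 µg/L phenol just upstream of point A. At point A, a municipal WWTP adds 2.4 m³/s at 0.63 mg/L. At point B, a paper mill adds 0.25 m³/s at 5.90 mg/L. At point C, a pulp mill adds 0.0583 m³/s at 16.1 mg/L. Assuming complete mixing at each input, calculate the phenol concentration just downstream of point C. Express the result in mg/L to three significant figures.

0.456 mg/L

1.4 µg/L = 0.0014 mg/L.
After input A: C = (5.92·0.0014 + 2.4·0.63) / 8.32 = 0.1827 mg/L.
After input B: C = (8.32·0.1827 + 0.25·5.9) / 8.57 = 0.3495 mg/L.
After input C: C = (8.57·0.3495 + 0.0583·16.1) / 8.628 = 0.4559 mg/L.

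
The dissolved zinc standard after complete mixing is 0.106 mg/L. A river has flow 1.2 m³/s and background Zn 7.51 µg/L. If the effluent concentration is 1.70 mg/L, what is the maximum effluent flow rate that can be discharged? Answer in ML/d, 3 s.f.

7.51 µg/L = 0.00751 mg/L.
Mass balance at complete mixing: C_std·(Q_w + Q_r) = Q_w·C_e + Q_r·C_b.
Rearranging, Q_w = Q_r·(C_std − C_b)/(C_e − C_std) = 1.2·(0.106 − 0.00751) / (1.7 − 0.106) = 0.07415 m³/s.
= 6.406 ML/d.

6.41 ML/d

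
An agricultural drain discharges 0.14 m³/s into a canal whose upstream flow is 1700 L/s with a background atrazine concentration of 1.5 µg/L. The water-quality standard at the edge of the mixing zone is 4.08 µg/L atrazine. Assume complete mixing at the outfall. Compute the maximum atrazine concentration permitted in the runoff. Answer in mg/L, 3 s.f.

0.0354 mg/L

1700 L/s = 1.7 m³/s.
1.5 µg/L = 0.0015 mg/L.
4.08 µg/L = 0.00408 mg/L.
Mass balance: 0.00408·1.84 = 0.14·Cₑ + 1.7·0.0015.
Cₑ = (0.007507 − 0.00255) / 0.14 = 0.03541 mg/L.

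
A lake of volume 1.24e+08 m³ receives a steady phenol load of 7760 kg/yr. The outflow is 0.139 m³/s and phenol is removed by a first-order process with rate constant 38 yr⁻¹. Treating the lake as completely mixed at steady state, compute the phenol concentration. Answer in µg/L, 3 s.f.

1.65 µg/L

Outflow Q = 0.139 m³/s × 3.156e+07 s/yr = 4.387e+06 m³/yr.
Steady-state CSTR mass balance: W = Q·C + k·V·C, so C = W/(Q + kV).
Q + kV = 4.387e+06 + 38·1.24e+08 = 4.716e+09 m³/yr.
C = 7760/4.716e+09 = 1.645e-06 kg/m³ = 0.001645 mg/L = 1.645 µg/L.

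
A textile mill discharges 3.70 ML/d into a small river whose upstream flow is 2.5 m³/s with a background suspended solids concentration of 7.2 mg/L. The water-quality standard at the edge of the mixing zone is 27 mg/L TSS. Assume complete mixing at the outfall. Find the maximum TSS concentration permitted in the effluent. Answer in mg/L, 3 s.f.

3.70 ML/d = 0.04282 m³/s.
Mass balance: 27·2.543 = 0.04282·Cₑ + 2.5·7.2.
Cₑ = (68.66 − 18) / 0.04282 = 1183 mg/L.

1180 mg/L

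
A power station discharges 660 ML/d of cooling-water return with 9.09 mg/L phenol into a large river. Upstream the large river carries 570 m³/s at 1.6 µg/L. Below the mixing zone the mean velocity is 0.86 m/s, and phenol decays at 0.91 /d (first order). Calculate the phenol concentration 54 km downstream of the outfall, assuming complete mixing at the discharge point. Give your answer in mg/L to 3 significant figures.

0.0629 mg/L

660 ML/d = 7.639 m³/s.
1.6 µg/L = 0.0016 mg/L.
After complete mixing, C₀ = (7.639·9.09 + 570·0.0016) / 577.6 = 0.1218 mg/L.
Travel time t = 5.4e+04 m / 0.86 m/s = 6.279e+04 s = 0.7267 d.
C = 0.1218·exp(−0.91·0.7267) = 0.1218·0.5162 = 0.06286 mg/L.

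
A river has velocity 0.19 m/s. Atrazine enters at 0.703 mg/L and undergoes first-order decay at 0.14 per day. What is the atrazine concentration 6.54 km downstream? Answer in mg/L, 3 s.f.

Travel time t = 6.54 km / 0.19 m/s = 6540/0.19 = 3.442e+04 s = 0.3984 d.
First-order decay: C = 0.703·exp(−0.14·0.3984) = 0.703·0.9458 = 0.6649 mg/L.

0.665 mg/L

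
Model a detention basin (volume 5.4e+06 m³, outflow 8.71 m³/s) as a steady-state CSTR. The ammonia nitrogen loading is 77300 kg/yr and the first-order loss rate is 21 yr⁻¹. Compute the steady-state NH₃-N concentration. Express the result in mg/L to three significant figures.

0.199 mg/L

Outflow Q = 8.71 m³/s × 3.156e+07 s/yr = 2.749e+08 m³/yr.
Steady-state CSTR mass balance: W = Q·C + k·V·C, so C = W/(Q + kV).
Q + kV = 2.749e+08 + 21·5.4e+06 = 3.883e+08 m³/yr.
C = 77300/3.883e+08 = 0.0001991 kg/m³ = 0.1991 mg/L.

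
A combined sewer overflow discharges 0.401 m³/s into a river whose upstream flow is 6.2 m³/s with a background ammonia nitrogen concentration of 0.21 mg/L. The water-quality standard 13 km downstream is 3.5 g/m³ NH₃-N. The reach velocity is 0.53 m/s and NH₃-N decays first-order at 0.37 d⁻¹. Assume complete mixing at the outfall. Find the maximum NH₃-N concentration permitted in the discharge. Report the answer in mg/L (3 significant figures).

60.7 mg/L

Travel time to the compliance point: t = 1.3e+04/0.53 = 2.453e+04 s = 0.2839 d; decay factor exp(−0.37·0.2839) = 0.9003.
So the concentration just after mixing may be at most 3.5/0.9003 = 3.888 mg/L.
Mass balance: 3.888·6.601 = 0.401·Cₑ + 6.2·0.21.
Cₑ = (25.66 − 1.302) / 0.401 = 60.75 mg/L.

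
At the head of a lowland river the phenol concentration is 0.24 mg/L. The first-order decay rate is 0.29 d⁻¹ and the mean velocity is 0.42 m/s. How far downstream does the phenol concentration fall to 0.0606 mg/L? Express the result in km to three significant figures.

172 km

From C = C₀·e^(−kt), t = ln(C₀/C)/k = ln(0.24/0.0606)/0.29 = 1.376/0.29 = 4.746 d.
Distance = v·t = 0.42 m/s × 4.101e+05 s = 1.722e+05 m = 172.2 km.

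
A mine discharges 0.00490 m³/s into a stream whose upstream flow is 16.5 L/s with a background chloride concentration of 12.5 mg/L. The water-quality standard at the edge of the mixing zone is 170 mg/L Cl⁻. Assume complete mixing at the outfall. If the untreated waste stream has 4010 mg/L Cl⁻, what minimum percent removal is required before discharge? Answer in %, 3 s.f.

82.5 %

16.5 L/s = 0.0165 m³/s.
Mass balance: 170·0.0214 = 0.0049·Cₑ + 0.0165·12.5.
Cₑ = (3.638 − 0.2063) / 0.0049 = 700.4 mg/L.
Required removal = 1 − 700.4/4010 = 82.53 %.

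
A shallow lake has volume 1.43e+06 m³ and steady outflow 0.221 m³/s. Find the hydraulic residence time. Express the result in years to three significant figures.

0.205 yr

Q = 0.221 m³/s × 3.156e+07 s/yr = 6.974e+06 m³/yr.
Hydraulic residence time τ = V/Q = 1.43e+06/6.974e+06 = 0.205 yr.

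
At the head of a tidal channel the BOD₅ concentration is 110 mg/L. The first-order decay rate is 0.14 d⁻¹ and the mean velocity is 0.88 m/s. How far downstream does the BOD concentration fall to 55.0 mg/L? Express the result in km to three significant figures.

From C = C₀·e^(−kt), t = ln(C₀/C)/k = ln(110/55.0)/0.14 = 0.6931/0.14 = 4.951 d.
Distance = v·t = 0.88 m/s × 4.278e+05 s = 3.764e+05 m = 376.4 km.

376 km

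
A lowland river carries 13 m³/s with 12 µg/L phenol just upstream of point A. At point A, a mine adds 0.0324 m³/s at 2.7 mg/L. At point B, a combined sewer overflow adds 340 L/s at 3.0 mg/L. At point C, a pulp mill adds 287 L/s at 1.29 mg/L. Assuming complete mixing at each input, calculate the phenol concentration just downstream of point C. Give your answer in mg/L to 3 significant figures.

0.120 mg/L

12 µg/L = 0.012 mg/L.
After input A: C = (13·0.012 + 0.0324·2.7) / 13.03 = 0.01868 mg/L.
340 L/s = 0.34 m³/s.
After input B: C = (13.03·0.01868 + 0.34·3) / 13.37 = 0.09448 mg/L.
287 L/s = 0.287 m³/s.
After input C: C = (13.37·0.09448 + 0.287·1.29) / 13.66 = 0.1196 mg/L.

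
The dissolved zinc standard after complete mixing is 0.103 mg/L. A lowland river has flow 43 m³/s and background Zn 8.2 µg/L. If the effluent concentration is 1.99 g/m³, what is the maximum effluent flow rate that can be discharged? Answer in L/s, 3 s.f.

2160 L/s

8.2 µg/L = 0.0082 mg/L.
Mass balance at complete mixing: C_std·(Q_w + Q_r) = Q_w·C_e + Q_r·C_b.
Rearranging, Q_w = Q_r·(C_std − C_b)/(C_e − C_std) = 43·(0.103 − 0.0082) / (1.99 − 0.103) = 2.16 m³/s.
= 2160 L/s.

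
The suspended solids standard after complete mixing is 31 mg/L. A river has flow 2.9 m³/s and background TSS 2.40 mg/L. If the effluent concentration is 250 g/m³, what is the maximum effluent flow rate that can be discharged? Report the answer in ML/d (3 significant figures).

Mass balance at complete mixing: C_std·(Q_w + Q_r) = Q_w·C_e + Q_r·C_b.
Rearranging, Q_w = Q_r·(C_std − C_b)/(C_e − C_std) = 2.9·(31 − 2.4) / (250 − 31) = 0.3787 m³/s.
= 32.72 ML/d.

32.7 ML/d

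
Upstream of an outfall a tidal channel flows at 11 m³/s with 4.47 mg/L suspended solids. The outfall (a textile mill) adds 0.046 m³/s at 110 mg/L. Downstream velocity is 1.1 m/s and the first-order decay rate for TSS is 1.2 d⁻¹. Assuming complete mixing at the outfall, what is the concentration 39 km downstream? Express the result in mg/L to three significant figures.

After complete mixing, C₀ = (0.046·110 + 11·4.47) / 11.05 = 4.909 mg/L.
Travel time t = 3.9e+04 m / 1.1 m/s = 3.545e+04 s = 0.4104 d.
C = 4.909·exp(−1.2·0.4104) = 4.909·0.6111 = 3 mg/L.

3.00 mg/L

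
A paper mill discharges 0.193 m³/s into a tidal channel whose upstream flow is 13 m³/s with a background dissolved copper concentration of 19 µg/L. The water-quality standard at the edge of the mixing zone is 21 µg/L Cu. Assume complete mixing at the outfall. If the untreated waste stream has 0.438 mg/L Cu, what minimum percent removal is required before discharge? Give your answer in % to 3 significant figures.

64.4 %

19 µg/L = 0.019 mg/L.
21 µg/L = 0.021 mg/L.
Mass balance: 0.021·13.19 = 0.193·Cₑ + 13·0.019.
Cₑ = (0.2771 − 0.247) / 0.193 = 0.1557 mg/L.
Required removal = 1 − 0.1557/0.438 = 64.45 %.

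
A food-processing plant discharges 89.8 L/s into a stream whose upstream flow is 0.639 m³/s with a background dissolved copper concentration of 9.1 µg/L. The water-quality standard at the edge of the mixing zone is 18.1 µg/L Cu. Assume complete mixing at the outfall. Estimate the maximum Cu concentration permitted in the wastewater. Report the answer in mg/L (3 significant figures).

0.0821 mg/L

89.8 L/s = 0.0898 m³/s.
9.1 µg/L = 0.0091 mg/L.
18.1 µg/L = 0.0181 mg/L.
Mass balance: 0.0181·0.7288 = 0.0898·Cₑ + 0.639·0.0091.
Cₑ = (0.01319 − 0.005815) / 0.0898 = 0.08214 mg/L.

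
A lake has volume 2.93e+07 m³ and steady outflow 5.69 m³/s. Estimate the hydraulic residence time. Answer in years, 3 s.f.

0.163 yr

Q = 5.69 m³/s × 3.156e+07 s/yr = 1.796e+08 m³/yr.
Hydraulic residence time τ = V/Q = 2.93e+07/1.796e+08 = 0.1632 yr.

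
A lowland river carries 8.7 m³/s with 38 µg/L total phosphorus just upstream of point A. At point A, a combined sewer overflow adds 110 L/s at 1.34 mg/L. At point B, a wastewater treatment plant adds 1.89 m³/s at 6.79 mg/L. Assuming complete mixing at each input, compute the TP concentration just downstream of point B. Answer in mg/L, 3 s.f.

38 µg/L = 0.038 mg/L.
110 L/s = 0.11 m³/s.
After input A: C = (8.7·0.038 + 0.11·1.34) / 8.81 = 0.05426 mg/L.
After input B: C = (8.81·0.05426 + 1.89·6.79) / 10.7 = 1.244 mg/L.

1.24 mg/L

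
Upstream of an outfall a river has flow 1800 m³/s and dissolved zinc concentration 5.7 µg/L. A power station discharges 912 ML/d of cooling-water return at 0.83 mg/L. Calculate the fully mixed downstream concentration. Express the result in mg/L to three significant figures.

912 ML/d = 10.56 m³/s.
5.7 µg/L = 0.0057 mg/L.
Flow-weighted mixing gives C = (10.56·0.83 + 1800·0.0057) / (10.56 + 1800) = 19.02/1811 = 0.01051 mg/L.

0.0105 mg/L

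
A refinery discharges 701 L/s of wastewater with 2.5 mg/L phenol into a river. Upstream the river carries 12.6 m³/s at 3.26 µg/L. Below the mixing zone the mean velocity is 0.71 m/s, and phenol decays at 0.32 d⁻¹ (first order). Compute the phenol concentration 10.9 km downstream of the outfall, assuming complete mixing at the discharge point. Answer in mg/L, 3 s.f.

0.127 mg/L

701 L/s = 0.701 m³/s.
3.26 µg/L = 0.00326 mg/L.
After complete mixing, C₀ = (0.701·2.5 + 12.6·0.00326) / 13.3 = 0.1348 mg/L.
Travel time t = 1.09e+04 m / 0.71 m/s = 1.535e+04 s = 0.1777 d.
C = 0.1348·exp(−0.32·0.1777) = 0.1348·0.9447 = 0.1274 mg/L.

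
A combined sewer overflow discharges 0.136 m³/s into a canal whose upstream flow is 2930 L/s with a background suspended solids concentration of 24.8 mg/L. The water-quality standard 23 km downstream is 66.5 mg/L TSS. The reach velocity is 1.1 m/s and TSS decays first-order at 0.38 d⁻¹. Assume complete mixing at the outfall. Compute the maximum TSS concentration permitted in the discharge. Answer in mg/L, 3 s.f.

2930 L/s = 2.93 m³/s.
Travel time to the compliance point: t = 2.3e+04/1.1 = 2.091e+04 s = 0.242 d; decay factor exp(−0.38·0.242) = 0.9121.
So the concentration just after mixing may be at most 66.5/0.9121 = 72.91 mg/L.
Mass balance: 72.91·3.066 = 0.136·Cₑ + 2.93·24.8.
Cₑ = (223.5 − 72.66) / 0.136 = 1109 mg/L.

1110 mg/L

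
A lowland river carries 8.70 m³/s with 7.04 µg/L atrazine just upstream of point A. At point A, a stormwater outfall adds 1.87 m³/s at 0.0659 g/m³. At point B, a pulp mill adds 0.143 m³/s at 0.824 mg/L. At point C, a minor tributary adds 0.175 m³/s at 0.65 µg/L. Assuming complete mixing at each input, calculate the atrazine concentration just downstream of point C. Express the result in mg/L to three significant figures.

7.04 µg/L = 0.00704 mg/L.
After input A: C = (8.7·0.00704 + 1.87·0.0659) / 10.57 = 0.01745 mg/L.
After input B: C = (10.57·0.01745 + 0.143·0.824) / 10.71 = 0.02822 mg/L.
0.65 µg/L = 0.00065 mg/L.
After input C: C = (10.71·0.02822 + 0.175·0.00065) / 10.89 = 0.02778 mg/L.

0.0278 mg/L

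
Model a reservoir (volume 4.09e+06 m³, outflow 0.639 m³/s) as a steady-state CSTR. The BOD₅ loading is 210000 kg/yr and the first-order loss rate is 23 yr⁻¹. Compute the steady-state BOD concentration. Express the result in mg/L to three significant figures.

Outflow Q = 0.639 m³/s × 3.156e+07 s/yr = 2.017e+07 m³/yr.
Steady-state CSTR mass balance: W = Q·C + k·V·C, so C = W/(Q + kV).
Q + kV = 2.017e+07 + 23·4.09e+06 = 1.142e+08 m³/yr.
C = 210000/1.142e+08 = 0.001838 kg/m³ = 1.838 mg/L.

1.84 mg/L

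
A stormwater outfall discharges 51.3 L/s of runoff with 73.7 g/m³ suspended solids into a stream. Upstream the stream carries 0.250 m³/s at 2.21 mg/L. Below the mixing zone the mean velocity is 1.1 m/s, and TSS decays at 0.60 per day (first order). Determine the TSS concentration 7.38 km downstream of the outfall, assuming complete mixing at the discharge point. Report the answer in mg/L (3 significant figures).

13.7 mg/L

51.3 L/s = 0.0513 m³/s.
After complete mixing, C₀ = (0.0513·73.7 + 0.25·2.21) / 0.3013 = 14.38 mg/L.
Travel time t = 7380 m / 1.1 m/s = 6709 s = 0.07765 d.
C = 14.38·exp(−0.60·0.07765) = 14.38·0.9545 = 13.73 mg/L.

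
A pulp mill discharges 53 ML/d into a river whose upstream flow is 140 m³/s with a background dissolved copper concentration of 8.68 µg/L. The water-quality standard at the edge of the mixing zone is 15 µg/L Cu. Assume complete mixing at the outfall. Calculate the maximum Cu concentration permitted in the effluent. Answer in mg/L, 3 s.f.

1.46 mg/L

53 ML/d = 0.6134 m³/s.
8.68 µg/L = 0.00868 mg/L.
15 µg/L = 0.015 mg/L.
Mass balance: 0.015·140.6 = 0.6134·Cₑ + 140·0.00868.
Cₑ = (2.109 − 1.215) / 0.6134 = 1.457 mg/L.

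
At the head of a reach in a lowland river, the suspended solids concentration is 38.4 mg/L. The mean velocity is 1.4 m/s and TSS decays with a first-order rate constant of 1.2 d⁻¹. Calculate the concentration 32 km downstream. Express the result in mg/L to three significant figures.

Travel time t = 32 km / 1.4 m/s = 3.2e+04/1.4 = 2.286e+04 s = 0.2646 d.
First-order decay: C = 38.4·exp(−1.2·0.2646) = 38.4·0.728 = 27.96 mg/L.

28.0 mg/L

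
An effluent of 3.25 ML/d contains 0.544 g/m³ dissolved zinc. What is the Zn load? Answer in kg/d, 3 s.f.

1.77 kg/d

3.25 ML/d = 0.03762 m³/s.
Mass flux = Q·C = 0.03762 m³/s × 0.544 g/m³ = 0.02046 g/s.
= 0.02046 g/s × 86.4 = 1.768 kg/d.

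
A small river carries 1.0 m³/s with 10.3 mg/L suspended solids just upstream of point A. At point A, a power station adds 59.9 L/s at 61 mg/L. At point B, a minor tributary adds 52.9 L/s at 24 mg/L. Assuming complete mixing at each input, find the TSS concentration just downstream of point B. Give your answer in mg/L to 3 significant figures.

59.9 L/s = 0.0599 m³/s.
After input A: C = (1·10.3 + 0.0599·61) / 1.06 = 13.17 mg/L.
52.9 L/s = 0.0529 m³/s.
After input B: C = (1.06·13.17 + 0.0529·24) / 1.113 = 13.68 mg/L.

13.7 mg/L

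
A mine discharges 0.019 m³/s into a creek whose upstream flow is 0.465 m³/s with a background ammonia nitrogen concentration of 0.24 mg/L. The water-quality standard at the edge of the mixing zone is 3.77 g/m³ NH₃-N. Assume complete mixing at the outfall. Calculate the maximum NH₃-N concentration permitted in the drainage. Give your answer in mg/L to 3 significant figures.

90.2 mg/L

Mass balance: 3.77·0.484 = 0.019·Cₑ + 0.465·0.24.
Cₑ = (1.825 − 0.1116) / 0.019 = 90.16 mg/L.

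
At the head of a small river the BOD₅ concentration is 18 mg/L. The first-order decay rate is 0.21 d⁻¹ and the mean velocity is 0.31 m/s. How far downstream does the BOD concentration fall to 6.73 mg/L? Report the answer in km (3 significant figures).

From C = C₀·e^(−kt), t = ln(C₀/C)/k = ln(18/6.73)/0.21 = 0.9838/0.21 = 4.685 d.
Distance = v·t = 0.31 m/s × 4.048e+05 s = 1.255e+05 m = 125.5 km.

125 km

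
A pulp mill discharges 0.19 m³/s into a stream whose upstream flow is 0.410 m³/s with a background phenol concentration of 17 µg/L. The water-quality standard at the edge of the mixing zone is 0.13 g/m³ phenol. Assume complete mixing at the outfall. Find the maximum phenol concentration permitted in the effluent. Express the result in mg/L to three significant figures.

0.374 mg/L

17 µg/L = 0.017 mg/L.
Mass balance: 0.13·0.6 = 0.19·Cₑ + 0.41·0.017.
Cₑ = (0.078 − 0.00697) / 0.19 = 0.3738 mg/L.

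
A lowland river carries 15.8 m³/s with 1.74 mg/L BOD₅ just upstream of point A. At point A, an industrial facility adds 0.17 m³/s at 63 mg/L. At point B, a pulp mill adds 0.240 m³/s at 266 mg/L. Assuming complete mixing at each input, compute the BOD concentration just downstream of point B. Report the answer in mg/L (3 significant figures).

6.30 mg/L

After input A: C = (15.8·1.74 + 0.17·63) / 15.97 = 2.392 mg/L.
After input B: C = (15.97·2.392 + 0.24·266) / 16.21 = 6.295 mg/L.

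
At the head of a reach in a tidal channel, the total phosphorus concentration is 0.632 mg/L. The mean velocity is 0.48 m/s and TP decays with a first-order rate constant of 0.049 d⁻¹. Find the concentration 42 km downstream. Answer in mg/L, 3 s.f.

0.601 mg/L

Travel time t = 42 km / 0.48 m/s = 4.2e+04/0.48 = 8.75e+04 s = 1.013 d.
First-order decay: C = 0.632·exp(−0.049·1.013) = 0.632·0.9516 = 0.6014 mg/L.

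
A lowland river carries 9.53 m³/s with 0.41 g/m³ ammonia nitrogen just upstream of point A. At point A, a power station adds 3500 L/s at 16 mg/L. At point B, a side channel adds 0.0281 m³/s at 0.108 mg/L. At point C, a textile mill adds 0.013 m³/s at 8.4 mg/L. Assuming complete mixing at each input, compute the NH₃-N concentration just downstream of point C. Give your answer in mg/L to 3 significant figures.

3500 L/s = 3.5 m³/s.
After input A: C = (9.53·0.41 + 3.5·16) / 13.03 = 4.598 mg/L.
After input B: C = (13.03·4.598 + 0.0281·0.108) / 13.06 = 4.588 mg/L.
After input C: C = (13.06·4.588 + 0.013·8.4) / 13.07 = 4.592 mg/L.

4.59 mg/L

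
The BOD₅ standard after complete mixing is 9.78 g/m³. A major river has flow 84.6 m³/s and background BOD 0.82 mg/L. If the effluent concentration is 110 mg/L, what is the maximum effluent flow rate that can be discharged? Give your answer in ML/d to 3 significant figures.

653 ML/d

Mass balance at complete mixing: C_std·(Q_w + Q_r) = Q_w·C_e + Q_r·C_b.
Rearranging, Q_w = Q_r·(C_std − C_b)/(C_e − C_std) = 84.6·(9.78 − 0.82) / (110 − 9.78) = 7.564 m³/s.
= 653.5 ML/d.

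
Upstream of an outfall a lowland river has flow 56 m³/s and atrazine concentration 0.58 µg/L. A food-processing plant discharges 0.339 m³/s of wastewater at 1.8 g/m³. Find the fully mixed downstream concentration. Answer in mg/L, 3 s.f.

0.0114 mg/L

0.58 µg/L = 0.00058 mg/L.
Conservation of mass across the mixing zone: C = (0.339·1.8 + 56·0.00058) / (0.339 + 56) = 0.6427/56.34 = 0.01141 mg/L.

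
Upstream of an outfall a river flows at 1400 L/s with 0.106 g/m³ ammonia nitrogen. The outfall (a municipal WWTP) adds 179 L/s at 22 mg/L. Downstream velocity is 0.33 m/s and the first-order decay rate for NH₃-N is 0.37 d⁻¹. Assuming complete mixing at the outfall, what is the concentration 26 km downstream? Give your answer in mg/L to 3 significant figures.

179 L/s = 0.179 m³/s.
1400 L/s = 1.4 m³/s.
After complete mixing, C₀ = (0.179·22 + 1.4·0.106) / 1.579 = 2.588 mg/L.
Travel time t = 2.6e+04 m / 0.33 m/s = 7.879e+04 s = 0.9119 d.
C = 2.588·exp(−0.37·0.9119) = 2.588·0.7136 = 1.847 mg/L.

1.85 mg/L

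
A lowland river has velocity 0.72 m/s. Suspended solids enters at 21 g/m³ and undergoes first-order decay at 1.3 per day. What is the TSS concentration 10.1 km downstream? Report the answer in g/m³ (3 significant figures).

17.0 g/m³

Travel time t = 10.1 km / 0.72 m/s = 1.01e+04/0.72 = 1.403e+04 s = 0.1624 d.
First-order decay: C = 21·exp(−1.3·0.1624) = 21·0.8097 = 17 g/m³.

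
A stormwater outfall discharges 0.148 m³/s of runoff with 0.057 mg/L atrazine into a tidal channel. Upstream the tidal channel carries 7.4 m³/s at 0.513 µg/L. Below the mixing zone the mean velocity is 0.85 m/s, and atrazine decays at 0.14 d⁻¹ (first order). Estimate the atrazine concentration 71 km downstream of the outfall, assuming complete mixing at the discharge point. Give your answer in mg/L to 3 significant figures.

0.00142 mg/L

0.513 µg/L = 0.000513 mg/L.
After complete mixing, C₀ = (0.148·0.057 + 7.4·0.000513) / 7.548 = 0.001621 mg/L.
Travel time t = 7.1e+04 m / 0.85 m/s = 8.353e+04 s = 0.9668 d.
C = 0.001621·exp(−0.14·0.9668) = 0.001621·0.8734 = 0.001415 mg/L.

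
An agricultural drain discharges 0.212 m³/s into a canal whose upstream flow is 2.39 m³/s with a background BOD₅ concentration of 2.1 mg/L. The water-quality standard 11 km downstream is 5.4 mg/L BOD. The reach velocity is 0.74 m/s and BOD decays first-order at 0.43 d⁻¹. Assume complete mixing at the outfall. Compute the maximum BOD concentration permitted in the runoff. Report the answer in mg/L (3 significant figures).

Travel time to the compliance point: t = 1.1e+04/0.74 = 1.486e+04 s = 0.172 d; decay factor exp(−0.43·0.172) = 0.9287.
So the concentration just after mixing may be at most 5.4/0.9287 = 5.815 mg/L.
Mass balance: 5.815·2.602 = 0.212·Cₑ + 2.39·2.1.
Cₑ = (15.13 − 5.019) / 0.212 = 47.69 mg/L.

47.7 mg/L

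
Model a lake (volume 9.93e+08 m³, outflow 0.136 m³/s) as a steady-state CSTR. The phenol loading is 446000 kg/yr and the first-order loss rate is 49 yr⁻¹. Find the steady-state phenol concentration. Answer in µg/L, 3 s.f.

Outflow Q = 0.136 m³/s × 3.156e+07 s/yr = 4.292e+06 m³/yr.
Steady-state CSTR mass balance: W = Q·C + k·V·C, so C = W/(Q + kV).
Q + kV = 4.292e+06 + 49·9.93e+08 = 4.866e+10 m³/yr.
C = 446000/4.866e+10 = 9.165e-06 kg/m³ = 0.009165 mg/L = 9.165 µg/L.

9.17 µg/L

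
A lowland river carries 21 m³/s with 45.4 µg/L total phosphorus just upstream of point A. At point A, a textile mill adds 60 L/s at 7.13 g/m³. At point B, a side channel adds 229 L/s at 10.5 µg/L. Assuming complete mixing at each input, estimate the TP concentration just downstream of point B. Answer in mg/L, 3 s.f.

0.0650 mg/L

45.4 µg/L = 0.0454 mg/L.
60 L/s = 0.06 m³/s.
After input A: C = (21·0.0454 + 0.06·7.13) / 21.06 = 0.06558 mg/L.
229 L/s = 0.229 m³/s.
10.5 µg/L = 0.0105 mg/L.
After input B: C = (21.06·0.06558 + 0.229·0.0105) / 21.29 = 0.06499 mg/L.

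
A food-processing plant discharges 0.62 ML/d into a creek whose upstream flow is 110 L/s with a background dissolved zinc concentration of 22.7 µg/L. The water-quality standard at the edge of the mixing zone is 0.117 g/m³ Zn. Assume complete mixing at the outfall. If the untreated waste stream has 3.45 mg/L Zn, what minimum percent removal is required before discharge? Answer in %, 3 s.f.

0.62 ML/d = 0.007176 m³/s.
110 L/s = 0.11 m³/s.
22.7 µg/L = 0.0227 mg/L.
Mass balance: 0.117·0.1172 = 0.007176·Cₑ + 0.11·0.0227.
Cₑ = (0.01371 − 0.002497) / 0.007176 = 1.563 mg/L.
Required removal = 1 − 1.563/3.45 = 54.71 %.

54.7 %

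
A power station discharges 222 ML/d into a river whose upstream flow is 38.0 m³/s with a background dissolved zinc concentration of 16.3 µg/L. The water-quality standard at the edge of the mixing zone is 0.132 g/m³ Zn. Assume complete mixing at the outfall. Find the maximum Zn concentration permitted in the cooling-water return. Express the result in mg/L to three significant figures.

1.84 mg/L

222 ML/d = 2.569 m³/s.
16.3 µg/L = 0.0163 mg/L.
Mass balance: 0.132·40.57 = 2.569·Cₑ + 38·0.0163.
Cₑ = (5.355 − 0.6194) / 2.569 = 1.843 mg/L.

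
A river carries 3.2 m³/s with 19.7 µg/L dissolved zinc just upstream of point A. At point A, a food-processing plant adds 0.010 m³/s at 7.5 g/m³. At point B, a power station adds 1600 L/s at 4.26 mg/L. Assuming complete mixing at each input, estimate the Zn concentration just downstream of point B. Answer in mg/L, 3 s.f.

19.7 µg/L = 0.0197 mg/L.
After input A: C = (3.2·0.0197 + 0.01·7.5) / 3.21 = 0.043 mg/L.
1600 L/s = 1.6 m³/s.
After input B: C = (3.21·0.043 + 1.6·4.26) / 4.81 = 1.446 mg/L.

1.45 mg/L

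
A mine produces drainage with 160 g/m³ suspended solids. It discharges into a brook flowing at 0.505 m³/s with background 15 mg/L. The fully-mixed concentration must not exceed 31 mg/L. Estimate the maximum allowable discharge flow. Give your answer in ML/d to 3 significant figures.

5.41 ML/d

Mass balance at complete mixing: C_std·(Q_w + Q_r) = Q_w·C_e + Q_r·C_b.
Rearranging, Q_w = Q_r·(C_std − C_b)/(C_e − C_std) = 0.505·(31 − 15) / (160 − 31) = 0.06264 m³/s.
= 5.412 ML/d.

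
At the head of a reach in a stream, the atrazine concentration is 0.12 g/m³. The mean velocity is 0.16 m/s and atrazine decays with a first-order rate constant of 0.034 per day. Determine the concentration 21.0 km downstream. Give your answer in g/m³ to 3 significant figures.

0.114 g/m³

Travel time t = 21.0 km / 0.16 m/s = 2.1e+04/0.16 = 1.312e+05 s = 1.519 d.
First-order decay: C = 0.12·exp(−0.034·1.519) = 0.12·0.9497 = 0.114 g/m³.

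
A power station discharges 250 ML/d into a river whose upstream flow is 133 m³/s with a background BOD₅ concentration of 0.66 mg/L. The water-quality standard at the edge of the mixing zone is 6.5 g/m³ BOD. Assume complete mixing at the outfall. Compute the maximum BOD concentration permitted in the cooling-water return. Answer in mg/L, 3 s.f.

275 mg/L

250 ML/d = 2.894 m³/s.
Mass balance: 6.5·135.9 = 2.894·Cₑ + 133·0.66.
Cₑ = (883.3 − 87.78) / 2.894 = 274.9 mg/L.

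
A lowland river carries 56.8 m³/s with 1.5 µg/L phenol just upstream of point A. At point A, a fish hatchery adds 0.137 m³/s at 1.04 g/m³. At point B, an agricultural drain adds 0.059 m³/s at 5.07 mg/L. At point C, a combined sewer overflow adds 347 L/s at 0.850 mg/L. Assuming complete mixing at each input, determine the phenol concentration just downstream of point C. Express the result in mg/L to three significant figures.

1.5 µg/L = 0.0015 mg/L.
After input A: C = (56.8·0.0015 + 0.137·1.04) / 56.94 = 0.003999 mg/L.
After input B: C = (56.94·0.003999 + 0.059·5.07) / 57 = 0.009243 mg/L.
347 L/s = 0.347 m³/s.
After input C: C = (57·0.009243 + 0.347·0.85) / 57.34 = 0.01433 mg/L.

0.0143 mg/L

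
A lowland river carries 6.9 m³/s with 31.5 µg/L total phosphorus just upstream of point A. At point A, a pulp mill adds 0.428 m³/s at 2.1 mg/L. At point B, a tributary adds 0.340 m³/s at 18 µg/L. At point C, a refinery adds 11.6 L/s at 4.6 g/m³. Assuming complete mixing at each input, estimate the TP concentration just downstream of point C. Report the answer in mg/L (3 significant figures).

0.153 mg/L

31.5 µg/L = 0.0315 mg/L.
After input A: C = (6.9·0.0315 + 0.428·2.1) / 7.328 = 0.1523 mg/L.
18 µg/L = 0.018 mg/L.
After input B: C = (7.328·0.1523 + 0.34·0.018) / 7.668 = 0.1464 mg/L.
11.6 L/s = 0.0116 m³/s.
After input C: C = (7.668·0.1464 + 0.0116·4.6) / 7.68 = 0.1531 mg/L.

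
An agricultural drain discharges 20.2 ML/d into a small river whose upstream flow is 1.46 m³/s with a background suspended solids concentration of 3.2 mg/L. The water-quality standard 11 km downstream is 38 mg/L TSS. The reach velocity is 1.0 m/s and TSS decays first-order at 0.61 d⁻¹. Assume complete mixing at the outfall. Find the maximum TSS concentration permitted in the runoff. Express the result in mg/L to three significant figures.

20.2 ML/d = 0.2338 m³/s.
Travel time to the compliance point: t = 1.1e+04/1.0 = 1.1e+04 s = 0.1273 d; decay factor exp(−0.61·0.1273) = 0.9253.
So the concentration just after mixing may be at most 38/0.9253 = 41.07 mg/L.
Mass balance: 41.07·1.694 = 0.2338·Cₑ + 1.46·3.2.
Cₑ = (69.56 − 4.672) / 0.2338 = 277.5 mg/L.

278 mg/L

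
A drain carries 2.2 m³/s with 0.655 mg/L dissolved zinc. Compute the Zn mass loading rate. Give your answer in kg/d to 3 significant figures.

Mass flux = Q·C = 2.2 m³/s × 0.655 g/m³ = 1.441 g/s.
= 1.441 g/s × 86.4 = 124.5 kg/d.

125 kg/d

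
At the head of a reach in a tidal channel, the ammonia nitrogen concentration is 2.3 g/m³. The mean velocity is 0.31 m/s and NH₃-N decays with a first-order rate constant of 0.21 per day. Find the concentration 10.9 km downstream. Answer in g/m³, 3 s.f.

2.11 g/m³

Travel time t = 10.9 km / 0.31 m/s = 1.09e+04/0.31 = 3.516e+04 s = 0.407 d.
First-order decay: C = 2.3·exp(−0.21·0.407) = 2.3·0.9181 = 2.112 g/m³.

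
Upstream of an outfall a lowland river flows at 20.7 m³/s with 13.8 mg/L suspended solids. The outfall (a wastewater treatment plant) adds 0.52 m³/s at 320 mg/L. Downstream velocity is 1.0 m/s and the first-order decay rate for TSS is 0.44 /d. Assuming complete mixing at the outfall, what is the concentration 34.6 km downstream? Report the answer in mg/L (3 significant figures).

17.9 mg/L

After complete mixing, C₀ = (0.52·320 + 20.7·13.8) / 21.22 = 21.3 mg/L.
Travel time t = 3.46e+04 m / 1.0 m/s = 3.46e+04 s = 0.4005 d.
C = 21.3·exp(−0.44·0.4005) = 21.3·0.8384 = 17.86 mg/L.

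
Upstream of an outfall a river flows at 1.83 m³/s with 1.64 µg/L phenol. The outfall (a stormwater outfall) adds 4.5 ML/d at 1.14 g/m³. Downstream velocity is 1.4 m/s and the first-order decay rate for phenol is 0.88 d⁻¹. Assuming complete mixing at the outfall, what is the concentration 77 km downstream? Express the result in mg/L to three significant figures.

0.0189 mg/L

4.5 ML/d = 0.05208 m³/s.
1.64 µg/L = 0.00164 mg/L.
After complete mixing, C₀ = (0.05208·1.14 + 1.83·0.00164) / 1.882 = 0.03314 mg/L.
Travel time t = 7.7e+04 m / 1.4 m/s = 5.5e+04 s = 0.6366 d.
C = 0.03314·exp(−0.88·0.6366) = 0.03314·0.5711 = 0.01893 mg/L.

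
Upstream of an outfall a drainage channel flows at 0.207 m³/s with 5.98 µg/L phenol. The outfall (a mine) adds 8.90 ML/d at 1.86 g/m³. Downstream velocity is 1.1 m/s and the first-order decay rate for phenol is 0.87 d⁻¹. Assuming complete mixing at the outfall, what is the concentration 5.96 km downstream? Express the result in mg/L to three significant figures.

8.90 ML/d = 0.103 m³/s.
5.98 µg/L = 0.00598 mg/L.
After complete mixing, C₀ = (0.103·1.86 + 0.207·0.00598) / 0.31 = 0.622 mg/L.
Travel time t = 5960 m / 1.1 m/s = 5418 s = 0.06271 d.
C = 0.622·exp(−0.87·0.06271) = 0.622·0.9469 = 0.589 mg/L.

0.589 mg/L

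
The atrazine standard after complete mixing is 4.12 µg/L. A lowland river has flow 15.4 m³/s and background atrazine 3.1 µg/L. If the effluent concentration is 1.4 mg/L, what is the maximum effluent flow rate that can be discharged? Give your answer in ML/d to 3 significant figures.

3.1 µg/L = 0.0031 mg/L.
4.12 µg/L = 0.00412 mg/L.
Mass balance at complete mixing: C_std·(Q_w + Q_r) = Q_w·C_e + Q_r·C_b.
Rearranging, Q_w = Q_r·(C_std − C_b)/(C_e − C_std) = 15.4·(0.00412 − 0.0031) / (1.4 − 0.00412) = 0.01125 m³/s.
= 0.9723 ML/d.

0.972 ML/d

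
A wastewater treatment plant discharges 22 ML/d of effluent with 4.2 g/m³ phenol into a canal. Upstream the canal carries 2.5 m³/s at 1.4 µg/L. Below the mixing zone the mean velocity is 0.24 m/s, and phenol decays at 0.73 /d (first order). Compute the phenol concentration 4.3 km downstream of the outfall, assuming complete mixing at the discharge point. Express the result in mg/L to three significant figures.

22 ML/d = 0.2546 m³/s.
1.4 µg/L = 0.0014 mg/L.
After complete mixing, C₀ = (0.2546·4.2 + 2.5·0.0014) / 2.755 = 0.3895 mg/L.
Travel time t = 4300 m / 0.24 m/s = 1.792e+04 s = 0.2074 d.
C = 0.3895·exp(−0.73·0.2074) = 0.3895·0.8595 = 0.3348 mg/L.

0.335 mg/L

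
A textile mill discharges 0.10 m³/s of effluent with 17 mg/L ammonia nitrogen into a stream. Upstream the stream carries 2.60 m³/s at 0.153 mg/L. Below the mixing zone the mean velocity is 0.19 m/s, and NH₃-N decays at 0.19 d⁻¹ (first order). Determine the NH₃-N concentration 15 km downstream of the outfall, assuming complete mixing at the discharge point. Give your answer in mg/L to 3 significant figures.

After complete mixing, C₀ = (0.1·17 + 2.6·0.153) / 2.7 = 0.777 mg/L.
Travel time t = 1.5e+04 m / 0.19 m/s = 7.895e+04 s = 0.9137 d.
C = 0.777·exp(−0.19·0.9137) = 0.777·0.8406 = 0.6531 mg/L.

0.653 mg/L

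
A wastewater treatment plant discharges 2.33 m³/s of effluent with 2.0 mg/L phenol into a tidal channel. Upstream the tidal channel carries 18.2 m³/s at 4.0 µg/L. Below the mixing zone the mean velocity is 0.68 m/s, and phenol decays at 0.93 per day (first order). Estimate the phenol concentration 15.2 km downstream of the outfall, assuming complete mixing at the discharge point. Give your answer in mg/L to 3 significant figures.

4.0 µg/L = 0.004 mg/L.
After complete mixing, C₀ = (2.33·2 + 18.2·0.004) / 20.53 = 0.2305 mg/L.
Travel time t = 1.52e+04 m / 0.68 m/s = 2.235e+04 s = 0.2587 d.
C = 0.2305·exp(−0.93·0.2587) = 0.2305·0.7862 = 0.1812 mg/L.

0.181 mg/L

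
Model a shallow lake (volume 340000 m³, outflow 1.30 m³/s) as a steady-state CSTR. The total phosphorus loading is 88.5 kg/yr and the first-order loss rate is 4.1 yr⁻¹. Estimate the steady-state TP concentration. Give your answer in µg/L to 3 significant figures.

Outflow Q = 1.30 m³/s × 3.156e+07 s/yr = 4.102e+07 m³/yr.
Steady-state CSTR mass balance: W = Q·C + k·V·C, so C = W/(Q + kV).
Q + kV = 4.102e+07 + 4.1·340000 = 4.242e+07 m³/yr.
C = 88.5/4.242e+07 = 2.086e-06 kg/m³ = 0.002086 mg/L = 2.086 µg/L.

2.09 µg/L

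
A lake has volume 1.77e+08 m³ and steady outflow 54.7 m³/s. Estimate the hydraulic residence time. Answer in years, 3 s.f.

0.103 yr

Q = 54.7 m³/s × 3.156e+07 s/yr = 1.726e+09 m³/yr.
Hydraulic residence time τ = V/Q = 1.77e+08/1.726e+09 = 0.1025 yr.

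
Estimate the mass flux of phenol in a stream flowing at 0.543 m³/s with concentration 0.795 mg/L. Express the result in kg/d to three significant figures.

Mass flux = Q·C = 0.543 m³/s × 0.795 g/m³ = 0.4317 g/s.
= 0.4317 g/s × 86.4 = 37.3 kg/d.

37.3 kg/d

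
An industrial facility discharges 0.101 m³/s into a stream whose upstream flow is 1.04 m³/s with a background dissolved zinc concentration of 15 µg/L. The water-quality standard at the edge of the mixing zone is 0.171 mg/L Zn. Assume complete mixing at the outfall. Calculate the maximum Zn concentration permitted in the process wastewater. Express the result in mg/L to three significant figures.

1.78 mg/L

15 µg/L = 0.015 mg/L.
Mass balance: 0.171·1.141 = 0.101·Cₑ + 1.04·0.015.
Cₑ = (0.1951 − 0.0156) / 0.101 = 1.777 mg/L.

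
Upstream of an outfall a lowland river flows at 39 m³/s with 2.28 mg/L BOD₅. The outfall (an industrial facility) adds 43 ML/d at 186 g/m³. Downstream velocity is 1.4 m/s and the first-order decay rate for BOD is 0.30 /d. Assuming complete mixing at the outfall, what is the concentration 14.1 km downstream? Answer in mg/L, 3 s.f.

43 ML/d = 0.4977 m³/s.
After complete mixing, C₀ = (0.4977·186 + 39·2.28) / 39.5 = 4.595 mg/L.
Travel time t = 1.41e+04 m / 1.4 m/s = 1.007e+04 s = 0.1166 d.
C = 4.595·exp(−0.30·0.1166) = 4.595·0.9656 = 4.437 mg/L.

4.44 mg/L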